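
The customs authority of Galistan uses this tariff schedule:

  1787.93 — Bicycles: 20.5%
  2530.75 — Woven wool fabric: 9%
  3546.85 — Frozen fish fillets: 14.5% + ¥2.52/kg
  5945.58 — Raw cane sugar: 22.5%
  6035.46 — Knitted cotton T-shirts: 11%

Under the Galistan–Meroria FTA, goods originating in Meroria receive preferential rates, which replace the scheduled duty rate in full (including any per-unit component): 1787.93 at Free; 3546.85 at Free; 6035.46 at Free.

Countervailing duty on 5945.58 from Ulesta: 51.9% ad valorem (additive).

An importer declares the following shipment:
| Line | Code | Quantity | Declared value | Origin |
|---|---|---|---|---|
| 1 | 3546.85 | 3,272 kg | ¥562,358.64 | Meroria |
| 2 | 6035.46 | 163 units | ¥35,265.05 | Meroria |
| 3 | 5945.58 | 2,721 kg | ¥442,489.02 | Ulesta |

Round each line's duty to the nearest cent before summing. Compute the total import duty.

Line 1 (3546.85, Meroria, 3,272 kg, ¥562,358.64):
Base rate for 3546.85 is 14.5% + ¥2.52/kg.
Origin Meroria qualifies under the Galistan–Meroria agreement and 3546.85 is covered: preferential rate Free applies instead.
Duty = ¥562,358.64 × 0% = ¥0.00.
Line 2 (6035.46, Meroria, 163 units, ¥35,265.05):
Base rate for 6035.46 is 11%.
Origin Meroria qualifies under the Galistan–Meroria agreement and 6035.46 is covered: preferential rate Free applies instead.
Duty = ¥35,265.05 × 0% = ¥0.00.
Line 3 (5945.58, Ulesta, 2,721 kg, ¥442,489.02):
Base rate for 5945.58 is 22.5%.
Additional duty on 5945.58 from Ulesta: +51.9%. Applied ad valorem rate: 22.5% + 51.9% = 74.4%.
Duty = ¥442,489.02 × 74.4% = ¥329,211.83.
Total = ¥0.00 + ¥0.00 + ¥329,211.83 = ¥329,211.83.

¥329,211.83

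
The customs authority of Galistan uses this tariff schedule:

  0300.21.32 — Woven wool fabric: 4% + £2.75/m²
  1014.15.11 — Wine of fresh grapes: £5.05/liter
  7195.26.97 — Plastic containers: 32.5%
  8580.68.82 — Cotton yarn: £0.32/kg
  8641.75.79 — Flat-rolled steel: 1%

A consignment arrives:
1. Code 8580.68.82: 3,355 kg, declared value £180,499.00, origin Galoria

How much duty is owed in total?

Line 1 (8580.68.82, Galoria, 3,355 kg, £180,499.00):
Base rate for 8580.68.82 is £0.32/kg.
Duty = 3,355 × £0.32 = £1,073.60.

£1,073.60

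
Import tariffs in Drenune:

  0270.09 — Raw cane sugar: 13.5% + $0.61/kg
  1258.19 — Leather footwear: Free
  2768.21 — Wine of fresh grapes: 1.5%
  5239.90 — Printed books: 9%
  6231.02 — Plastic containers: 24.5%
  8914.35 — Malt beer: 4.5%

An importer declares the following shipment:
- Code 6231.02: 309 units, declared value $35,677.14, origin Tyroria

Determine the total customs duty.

$8,740.90

Line 1 (6231.02, Tyroria, 309 units, $35,677.14):
Base rate for 6231.02 is 24.5%.
Duty = $35,677.14 × 24.5% = $8,740.90.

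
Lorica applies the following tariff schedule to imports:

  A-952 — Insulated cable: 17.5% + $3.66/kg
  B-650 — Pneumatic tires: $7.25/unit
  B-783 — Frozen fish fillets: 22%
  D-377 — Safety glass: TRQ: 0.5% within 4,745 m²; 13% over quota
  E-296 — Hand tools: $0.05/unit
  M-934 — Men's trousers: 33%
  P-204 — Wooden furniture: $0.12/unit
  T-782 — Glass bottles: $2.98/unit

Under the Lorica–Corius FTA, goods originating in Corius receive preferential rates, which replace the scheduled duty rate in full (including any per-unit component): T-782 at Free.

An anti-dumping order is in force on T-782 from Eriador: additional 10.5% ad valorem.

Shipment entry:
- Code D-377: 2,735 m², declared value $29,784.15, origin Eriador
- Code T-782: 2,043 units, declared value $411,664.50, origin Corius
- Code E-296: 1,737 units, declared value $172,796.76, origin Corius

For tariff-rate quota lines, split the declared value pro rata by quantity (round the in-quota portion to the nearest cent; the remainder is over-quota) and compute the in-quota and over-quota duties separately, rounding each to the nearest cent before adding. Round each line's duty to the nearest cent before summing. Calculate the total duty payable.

$235.77

Line 1 (D-377, Eriador, 2,735 m², $29,784.15):
Code D-377 is under a tariff-rate quota (threshold 4,745 m²). Quantity 2,735 m² is within the quota, so the in-quota rate 0.5% applies to the full value.
Duty = $29,784.15 × 0.5% = $148.92.
Line 2 (T-782, Corius, 2,043 units, $411,664.50):
Base rate for T-782 is $2.98/unit.
Origin Corius qualifies under the Lorica–Corius agreement and T-782 is covered: preferential rate Free applies instead.
The additional-duty order on T-782 targets Eriador, not Corius; it does not apply.
Duty = $411,664.50 × 0% = $0.00.
Line 3 (E-296, Corius, 1,737 units, $172,796.76):
Base rate for E-296 is $0.05/unit.
Origin Corius is the FTA partner but E-296 is not on the preference list; base rate stands.
Duty = 1,737 × $0.05 = $86.85.
Total = $148.92 + $0.00 + $86.85 = $235.77.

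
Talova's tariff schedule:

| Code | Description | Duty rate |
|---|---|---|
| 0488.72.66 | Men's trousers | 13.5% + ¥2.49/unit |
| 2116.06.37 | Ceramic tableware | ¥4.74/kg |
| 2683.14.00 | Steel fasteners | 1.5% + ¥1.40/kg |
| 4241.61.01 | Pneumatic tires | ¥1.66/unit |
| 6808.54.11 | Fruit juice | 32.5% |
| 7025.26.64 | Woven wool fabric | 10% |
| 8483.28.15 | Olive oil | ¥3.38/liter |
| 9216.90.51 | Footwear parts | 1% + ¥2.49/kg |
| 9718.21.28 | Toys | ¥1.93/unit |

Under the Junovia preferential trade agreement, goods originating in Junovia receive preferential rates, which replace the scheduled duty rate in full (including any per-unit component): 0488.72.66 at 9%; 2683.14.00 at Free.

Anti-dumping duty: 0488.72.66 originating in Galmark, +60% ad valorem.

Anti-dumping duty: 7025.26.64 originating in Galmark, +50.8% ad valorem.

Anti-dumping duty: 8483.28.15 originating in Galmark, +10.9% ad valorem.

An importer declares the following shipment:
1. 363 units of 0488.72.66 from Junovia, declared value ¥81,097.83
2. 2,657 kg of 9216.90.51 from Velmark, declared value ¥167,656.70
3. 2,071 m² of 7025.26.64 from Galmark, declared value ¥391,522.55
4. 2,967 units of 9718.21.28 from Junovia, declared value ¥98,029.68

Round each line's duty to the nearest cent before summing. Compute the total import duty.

¥259,363.32

Line 1 (0488.72.66, Junovia, 363 units, ¥81,097.83):
Base rate for 0488.72.66 is 13.5% + ¥2.49/unit.
Origin Junovia qualifies under the Talova–Junovia agreement and 0488.72.66 is covered: preferential rate 9% applies instead.
The additional-duty order on 0488.72.66 targets Galmark, not Junovia; it does not apply.
Duty = ¥81,097.83 × 9% = ¥7,298.80.
Line 2 (9216.90.51, Velmark, 2,657 kg, ¥167,656.70):
Base rate for 9216.90.51 is 1% + ¥2.49/kg.
Duty = ¥167,656.70 × 1% + 2,657 × ¥2.49 = ¥8,292.50.
Line 3 (7025.26.64, Galmark, 2,071 m², ¥391,522.55):
Base rate for 7025.26.64 is 10%.
Additional duty on 7025.26.64 from Galmark: +50.8%. Applied ad valorem rate: 10% + 50.8% = 60.8%.
Duty = ¥391,522.55 × 60.8% = ¥238,045.71.
Line 4 (9718.21.28, Junovia, 2,967 units, ¥98,029.68):
Base rate for 9718.21.28 is ¥1.93/unit.
Origin Junovia is the FTA partner but 9718.21.28 is not on the preference list; base rate stands.
Duty = 2,967 × ¥1.93 = ¥5,726.31.
Total = ¥7,298.80 + ¥8,292.50 + ¥238,045.71 + ¥5,726.31 = ¥259,363.32.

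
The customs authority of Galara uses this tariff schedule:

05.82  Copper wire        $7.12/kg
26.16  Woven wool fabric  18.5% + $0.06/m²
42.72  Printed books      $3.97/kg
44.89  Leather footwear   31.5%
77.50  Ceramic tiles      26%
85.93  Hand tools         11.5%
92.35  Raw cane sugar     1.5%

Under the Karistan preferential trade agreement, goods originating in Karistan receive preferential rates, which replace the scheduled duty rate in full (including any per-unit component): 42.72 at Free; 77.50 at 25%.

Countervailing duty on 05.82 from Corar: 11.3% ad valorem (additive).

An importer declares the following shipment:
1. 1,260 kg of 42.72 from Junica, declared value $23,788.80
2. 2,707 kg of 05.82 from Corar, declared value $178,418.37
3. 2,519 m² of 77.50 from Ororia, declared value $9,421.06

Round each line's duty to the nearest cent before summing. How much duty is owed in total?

$46,886.80

Line 1 (42.72, Junica, 1,260 kg, $23,788.80):
Base rate for 42.72 is $3.97/kg.
42.72 has an FTA preferential rate, but origin Junica is not Karistan; base rate stands.
Duty = 1,260 × $3.97 = $5,002.20.
Line 2 (05.82, Corar, 2,707 kg, $178,418.37):
Base rate for 05.82 is $7.12/kg.
Additional duty on 05.82 from Corar: +11.3% ad valorem. Applied ad valorem rate = 11.3%.
Duty = $178,418.37 × 11.3% + 2,707 × $7.12 = $39,435.12.
Line 3 (77.50, Ororia, 2,519 m², $9,421.06):
Base rate for 77.50 is 26%.
77.50 has an FTA preferential rate, but origin Ororia is not Karistan; base rate stands.
Duty = $9,421.06 × 26% = $2,449.48.
Total = $5,002.20 + $39,435.12 + $2,449.48 = $46,886.80.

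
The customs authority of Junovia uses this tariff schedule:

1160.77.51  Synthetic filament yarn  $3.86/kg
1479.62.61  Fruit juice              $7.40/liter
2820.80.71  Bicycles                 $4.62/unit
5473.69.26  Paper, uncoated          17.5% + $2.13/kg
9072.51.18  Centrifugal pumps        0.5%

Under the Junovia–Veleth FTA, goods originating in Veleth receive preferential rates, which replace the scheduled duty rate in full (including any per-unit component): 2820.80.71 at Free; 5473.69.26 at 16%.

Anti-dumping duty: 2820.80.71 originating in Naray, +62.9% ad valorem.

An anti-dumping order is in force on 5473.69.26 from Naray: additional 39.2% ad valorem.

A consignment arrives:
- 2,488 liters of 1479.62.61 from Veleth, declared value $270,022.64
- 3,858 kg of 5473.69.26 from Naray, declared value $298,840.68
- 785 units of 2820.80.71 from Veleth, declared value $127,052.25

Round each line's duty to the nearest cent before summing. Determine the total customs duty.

Line 1 (1479.62.61, Veleth, 2,488 liters, $270,022.64):
Base rate for 1479.62.61 is $7.40/liter.
Origin Veleth is the FTA partner but 1479.62.61 is not on the preference list; base rate stands.
Duty = 2,488 × $7.40 = $18,411.20.
Line 2 (5473.69.26, Naray, 3,858 kg, $298,840.68):
Base rate for 5473.69.26 is 17.5% + $2.13/kg.
5473.69.26 has an FTA preferential rate, but origin Naray is not Veleth; base rate stands.
Additional duty on 5473.69.26 from Naray: +39.2%. Applied ad valorem rate: 17.5% + 39.2% = 56.7%.
Duty = $298,840.68 × 56.7% + 3,858 × $2.13 = $177,660.21.
Line 3 (2820.80.71, Veleth, 785 units, $127,052.25):
Base rate for 2820.80.71 is $4.62/unit.
Origin Veleth qualifies under the Junovia–Veleth agreement and 2820.80.71 is covered: preferential rate Free applies instead.
The additional-duty order on 2820.80.71 targets Naray, not Veleth; it does not apply.
Duty = $127,052.25 × 0% = $0.00.
Total = $18,411.20 + $177,660.21 + $0.00 = $196,071.41.

$196,071.41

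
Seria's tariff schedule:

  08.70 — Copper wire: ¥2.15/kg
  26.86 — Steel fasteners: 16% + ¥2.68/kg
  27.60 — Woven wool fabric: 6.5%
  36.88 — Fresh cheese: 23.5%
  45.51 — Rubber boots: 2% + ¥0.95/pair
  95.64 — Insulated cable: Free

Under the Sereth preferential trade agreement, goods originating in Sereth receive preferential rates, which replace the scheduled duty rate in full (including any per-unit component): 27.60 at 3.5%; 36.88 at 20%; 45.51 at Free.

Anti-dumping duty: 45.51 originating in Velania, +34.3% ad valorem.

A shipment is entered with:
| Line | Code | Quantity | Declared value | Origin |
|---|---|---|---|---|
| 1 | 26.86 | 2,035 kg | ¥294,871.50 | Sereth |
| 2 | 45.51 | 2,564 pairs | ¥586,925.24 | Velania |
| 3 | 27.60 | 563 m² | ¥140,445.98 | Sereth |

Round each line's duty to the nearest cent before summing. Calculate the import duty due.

¥273,038.51

Line 1 (26.86, Sereth, 2,035 kg, ¥294,871.50):
Base rate for 26.86 is 16% + ¥2.68/kg.
Origin Sereth is the FTA partner but 26.86 is not on the preference list; base rate stands.
Duty = ¥294,871.50 × 16% + 2,035 × ¥2.68 = ¥52,633.24.
Line 2 (45.51, Velania, 2,564 pairs, ¥586,925.24):
Base rate for 45.51 is 2% + ¥0.95/pair.
45.51 has an FTA preferential rate, but origin Velania is not Sereth; base rate stands.
Additional duty on 45.51 from Velania: +34.3%. Applied ad valorem rate: 2% + 34.3% = 36.3%.
Duty = ¥586,925.24 × 36.3% + 2,564 × ¥0.95 = ¥215,489.66.
Line 3 (27.60, Sereth, 563 m², ¥140,445.98):
Base rate for 27.60 is 6.5%.
Origin Sereth qualifies under the Seria–Sereth agreement and 27.60 is covered: preferential rate 3.5% applies instead.
Duty = ¥140,445.98 × 3.5% = ¥4,915.61.
Total = ¥52,633.24 + ¥215,489.66 + ¥4,915.61 = ¥273,038.51.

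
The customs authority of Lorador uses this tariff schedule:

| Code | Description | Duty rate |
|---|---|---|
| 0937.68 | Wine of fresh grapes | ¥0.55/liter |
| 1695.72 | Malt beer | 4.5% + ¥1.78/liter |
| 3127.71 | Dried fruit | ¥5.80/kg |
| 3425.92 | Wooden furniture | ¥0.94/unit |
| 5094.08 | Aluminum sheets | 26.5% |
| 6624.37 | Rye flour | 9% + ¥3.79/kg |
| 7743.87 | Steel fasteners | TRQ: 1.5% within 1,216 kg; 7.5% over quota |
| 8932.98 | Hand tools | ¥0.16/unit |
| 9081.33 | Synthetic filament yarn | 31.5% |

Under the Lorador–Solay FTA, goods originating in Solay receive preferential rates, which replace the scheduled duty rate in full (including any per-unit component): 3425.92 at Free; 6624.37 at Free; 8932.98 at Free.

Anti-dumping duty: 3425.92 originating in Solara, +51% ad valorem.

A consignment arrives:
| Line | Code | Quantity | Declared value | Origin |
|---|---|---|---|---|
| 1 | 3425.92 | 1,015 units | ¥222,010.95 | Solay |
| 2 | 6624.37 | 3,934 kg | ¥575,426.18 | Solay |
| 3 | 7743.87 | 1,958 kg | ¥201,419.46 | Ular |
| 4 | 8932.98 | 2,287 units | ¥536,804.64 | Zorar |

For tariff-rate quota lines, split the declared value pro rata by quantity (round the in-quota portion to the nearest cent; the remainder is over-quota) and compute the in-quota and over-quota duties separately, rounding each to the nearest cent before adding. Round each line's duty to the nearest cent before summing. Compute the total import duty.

¥7,966.99

Line 1 (3425.92, Solay, 1,015 units, ¥222,010.95):
Base rate for 3425.92 is ¥0.94/unit.
Origin Solay qualifies under the Lorador–Solay agreement and 3425.92 is covered: preferential rate Free applies instead.
The additional-duty order on 3425.92 targets Solara, not Solay; it does not apply.
Duty = ¥222,010.95 × 0% = ¥0.00.
Line 2 (6624.37, Solay, 3,934 kg, ¥575,426.18):
Base rate for 6624.37 is 9% + ¥3.79/kg.
Origin Solay qualifies under the Lorador–Solay agreement and 6624.37 is covered: preferential rate Free applies instead.
Duty = ¥575,426.18 × 0% = ¥0.00.
Line 3 (7743.87, Ular, 1,958 kg, ¥201,419.46):
Code 7743.87 is under a tariff-rate quota (threshold 1,216 kg). In-quota: 1,216 kg at 1.5%; over-quota: 742 kg at 7.5%.
Pro-rata value split: in-quota = ¥201,419.46 × 1,216/1,958 = ¥125,089.92; over-quota = ¥201,419.46 − ¥125,089.92 = ¥76,329.54.
In-quota duty = ¥125,089.92 × 1.5% = ¥1,876.35. Over-quota duty = ¥76,329.54 × 7.5% = ¥5,724.72.
Line duty = ¥1,876.35 + ¥5,724.72 = ¥7,601.07.
Line 4 (8932.98, Zorar, 2,287 units, ¥536,804.64):
Base rate for 8932.98 is ¥0.16/unit.
8932.98 has an FTA preferential rate, but origin Zorar is not Solay; base rate stands.
Duty = 2,287 × ¥0.16 = ¥365.92.
Total = ¥0.00 + ¥0.00 + ¥7,601.07 + ¥365.92 = ¥7,966.99.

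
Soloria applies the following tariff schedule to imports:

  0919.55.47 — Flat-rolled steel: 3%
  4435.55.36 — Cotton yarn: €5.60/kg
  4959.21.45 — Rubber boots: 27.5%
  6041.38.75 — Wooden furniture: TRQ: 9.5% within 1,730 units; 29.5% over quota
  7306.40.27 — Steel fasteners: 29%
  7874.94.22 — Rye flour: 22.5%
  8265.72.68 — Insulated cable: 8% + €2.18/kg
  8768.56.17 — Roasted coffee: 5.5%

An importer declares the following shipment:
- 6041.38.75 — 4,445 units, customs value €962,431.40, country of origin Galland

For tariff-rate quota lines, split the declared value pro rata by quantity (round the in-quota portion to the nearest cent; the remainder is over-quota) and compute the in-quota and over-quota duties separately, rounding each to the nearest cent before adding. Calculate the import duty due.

Line 1 (6041.38.75, Galland, 4,445 units, €962,431.40):
Code 6041.38.75 is under a tariff-rate quota (threshold 1,730 units). In-quota: 1,730 units at 9.5%; over-quota: 2,715 units at 29.5%.
Pro-rata value split: in-quota = €962,431.40 × 1,730/4,445 = €374,579.60; over-quota = €962,431.40 − €374,579.60 = €587,851.80.
In-quota duty = €374,579.60 × 9.5% = €35,585.06. Over-quota duty = €587,851.80 × 29.5% = €173,416.28.
Line duty = €35,585.06 + €173,416.28 = €209,001.34.

€209,001.34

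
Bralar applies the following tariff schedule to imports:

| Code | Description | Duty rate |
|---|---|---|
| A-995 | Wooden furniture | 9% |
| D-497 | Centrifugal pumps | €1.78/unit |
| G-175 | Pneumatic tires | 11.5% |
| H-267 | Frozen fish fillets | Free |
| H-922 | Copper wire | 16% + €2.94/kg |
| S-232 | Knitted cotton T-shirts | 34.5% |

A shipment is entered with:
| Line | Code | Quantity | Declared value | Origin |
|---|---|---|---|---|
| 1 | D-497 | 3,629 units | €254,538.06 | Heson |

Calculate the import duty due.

€6,459.62

Line 1 (D-497, Heson, 3,629 units, €254,538.06):
Base rate for D-497 is €1.78/unit.
Duty = 3,629 × €1.78 = €6,459.62.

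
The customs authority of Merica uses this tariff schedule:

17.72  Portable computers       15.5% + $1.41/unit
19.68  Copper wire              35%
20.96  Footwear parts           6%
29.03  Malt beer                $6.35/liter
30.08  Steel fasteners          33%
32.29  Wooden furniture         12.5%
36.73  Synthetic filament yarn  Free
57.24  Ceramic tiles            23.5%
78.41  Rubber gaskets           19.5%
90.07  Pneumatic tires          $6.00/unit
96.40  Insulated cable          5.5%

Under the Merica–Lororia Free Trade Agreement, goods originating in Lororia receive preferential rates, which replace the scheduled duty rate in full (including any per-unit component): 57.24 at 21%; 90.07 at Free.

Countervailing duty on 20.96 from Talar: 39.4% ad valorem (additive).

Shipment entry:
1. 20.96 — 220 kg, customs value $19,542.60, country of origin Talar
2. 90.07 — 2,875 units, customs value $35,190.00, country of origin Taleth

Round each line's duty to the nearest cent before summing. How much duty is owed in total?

Line 1 (20.96, Talar, 220 kg, $19,542.60):
Base rate for 20.96 is 6%.
Additional duty on 20.96 from Talar: +39.4%. Applied ad valorem rate: 6% + 39.4% = 45.4%.
Duty = $19,542.60 × 45.4% = $8,872.34.
Line 2 (90.07, Taleth, 2,875 units, $35,190.00):
Base rate for 90.07 is $6.00/unit.
90.07 has an FTA preferential rate, but origin Taleth is not Lororia; base rate stands.
Duty = 2,875 × $6.00 = $17,250.00.
Total = $8,872.34 + $17,250.00 = $26,122.34.

$26,122.34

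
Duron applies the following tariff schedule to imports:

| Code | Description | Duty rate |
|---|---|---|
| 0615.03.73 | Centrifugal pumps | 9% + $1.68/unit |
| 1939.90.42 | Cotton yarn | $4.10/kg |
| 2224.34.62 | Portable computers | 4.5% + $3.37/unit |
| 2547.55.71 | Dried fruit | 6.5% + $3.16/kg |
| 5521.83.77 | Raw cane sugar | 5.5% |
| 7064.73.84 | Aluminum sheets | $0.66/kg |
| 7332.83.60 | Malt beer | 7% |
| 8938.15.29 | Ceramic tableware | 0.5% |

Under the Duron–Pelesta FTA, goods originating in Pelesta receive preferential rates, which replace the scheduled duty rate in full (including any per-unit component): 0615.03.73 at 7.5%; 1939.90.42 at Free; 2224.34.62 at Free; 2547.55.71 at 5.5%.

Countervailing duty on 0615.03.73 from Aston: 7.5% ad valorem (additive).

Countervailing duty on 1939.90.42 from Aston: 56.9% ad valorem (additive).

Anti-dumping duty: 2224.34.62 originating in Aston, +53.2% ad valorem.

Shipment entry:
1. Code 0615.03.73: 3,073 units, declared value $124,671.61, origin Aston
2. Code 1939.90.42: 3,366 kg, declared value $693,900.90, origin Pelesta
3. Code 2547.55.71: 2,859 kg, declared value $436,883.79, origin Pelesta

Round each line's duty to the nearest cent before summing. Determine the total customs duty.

Line 1 (0615.03.73, Aston, 3,073 units, $124,671.61):
Base rate for 0615.03.73 is 9% + $1.68/unit.
0615.03.73 has an FTA preferential rate, but origin Aston is not Pelesta; base rate stands.
Additional duty on 0615.03.73 from Aston: +7.5%. Applied ad valorem rate: 9% + 7.5% = 16.5%.
Duty = $124,671.61 × 16.5% + 3,073 × $1.68 = $25,733.46.
Line 2 (1939.90.42, Pelesta, 3,366 kg, $693,900.90):
Base rate for 1939.90.42 is $4.10/kg.
Origin Pelesta qualifies under the Duron–Pelesta agreement and 1939.90.42 is covered: preferential rate Free applies instead.
The additional-duty order on 1939.90.42 targets Aston, not Pelesta; it does not apply.
Duty = $693,900.90 × 0% = $0.00.
Line 3 (2547.55.71, Pelesta, 2,859 kg, $436,883.79):
Base rate for 2547.55.71 is 6.5% + $3.16/kg.
Origin Pelesta qualifies under the Duron–Pelesta agreement and 2547.55.71 is covered: preferential rate 5.5% applies instead.
Duty = $436,883.79 × 5.5% = $24,028.61.
Total = $25,733.46 + $0.00 + $24,028.61 = $49,762.07.

$49,762.07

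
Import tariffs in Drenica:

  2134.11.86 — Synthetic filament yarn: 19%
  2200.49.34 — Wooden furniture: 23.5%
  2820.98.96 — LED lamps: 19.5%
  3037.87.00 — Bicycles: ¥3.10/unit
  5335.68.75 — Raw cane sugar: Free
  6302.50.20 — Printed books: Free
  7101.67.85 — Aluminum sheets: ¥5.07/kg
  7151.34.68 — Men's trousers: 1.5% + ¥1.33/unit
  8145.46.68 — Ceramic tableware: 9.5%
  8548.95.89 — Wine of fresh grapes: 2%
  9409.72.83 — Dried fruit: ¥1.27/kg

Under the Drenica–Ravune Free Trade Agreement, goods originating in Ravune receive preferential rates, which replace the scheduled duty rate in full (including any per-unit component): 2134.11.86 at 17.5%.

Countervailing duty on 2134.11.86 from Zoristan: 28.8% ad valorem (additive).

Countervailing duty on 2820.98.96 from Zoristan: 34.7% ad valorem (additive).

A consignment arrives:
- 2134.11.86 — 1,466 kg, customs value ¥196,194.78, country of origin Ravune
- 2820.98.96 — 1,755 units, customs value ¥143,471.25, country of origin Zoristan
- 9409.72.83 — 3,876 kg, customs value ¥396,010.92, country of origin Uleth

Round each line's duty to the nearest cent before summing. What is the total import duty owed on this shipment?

¥117,018.03

Line 1 (2134.11.86, Ravune, 1,466 kg, ¥196,194.78):
Base rate for 2134.11.86 is 19%.
Origin Ravune qualifies under the Drenica–Ravune agreement and 2134.11.86 is covered: preferential rate 17.5% applies instead.
The additional-duty order on 2134.11.86 targets Zoristan, not Ravune; it does not apply.
Duty = ¥196,194.78 × 17.5% = ¥34,334.09.
Line 2 (2820.98.96, Zoristan, 1,755 units, ¥143,471.25):
Base rate for 2820.98.96 is 19.5%.
Additional duty on 2820.98.96 from Zoristan: +34.7%. Applied ad valorem rate: 19.5% + 34.7% = 54.2%.
Duty = ¥143,471.25 × 54.2% = ¥77,761.42.
Line 3 (9409.72.83, Uleth, 3,876 kg, ¥396,010.92):
Base rate for 9409.72.83 is ¥1.27/kg.
Duty = 3,876 × ¥1.27 = ¥4,922.52.
Total = ¥34,334.09 + ¥77,761.42 + ¥4,922.52 = ¥117,018.03.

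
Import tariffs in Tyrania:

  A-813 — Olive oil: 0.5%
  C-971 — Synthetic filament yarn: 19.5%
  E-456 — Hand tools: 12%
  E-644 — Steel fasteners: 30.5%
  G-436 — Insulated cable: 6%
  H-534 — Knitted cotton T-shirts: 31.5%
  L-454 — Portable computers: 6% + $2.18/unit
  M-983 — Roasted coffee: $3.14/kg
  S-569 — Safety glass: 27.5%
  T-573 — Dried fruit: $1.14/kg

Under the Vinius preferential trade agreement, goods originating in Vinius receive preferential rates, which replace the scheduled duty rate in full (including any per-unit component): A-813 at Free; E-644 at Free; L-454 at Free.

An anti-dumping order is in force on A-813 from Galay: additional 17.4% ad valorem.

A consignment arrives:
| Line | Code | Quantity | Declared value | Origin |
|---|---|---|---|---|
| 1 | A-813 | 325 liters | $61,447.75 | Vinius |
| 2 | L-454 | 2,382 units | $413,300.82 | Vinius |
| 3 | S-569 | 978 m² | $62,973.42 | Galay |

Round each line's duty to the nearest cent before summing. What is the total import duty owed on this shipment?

$17,317.69

Line 1 (A-813, Vinius, 325 liters, $61,447.75):
Base rate for A-813 is 0.5%.
Origin Vinius qualifies under the Tyrania–Vinius agreement and A-813 is covered: preferential rate Free applies instead.
The additional-duty order on A-813 targets Galay, not Vinius; it does not apply.
Duty = $61,447.75 × 0% = $0.00.
Line 2 (L-454, Vinius, 2,382 units, $413,300.82):
Base rate for L-454 is 6% + $2.18/unit.
Origin Vinius qualifies under the Tyrania–Vinius agreement and L-454 is covered: preferential rate Free applies instead.
Duty = $413,300.82 × 0% = $0.00.
Line 3 (S-569, Galay, 978 m², $62,973.42):
Base rate for S-569 is 27.5%.
Duty = $62,973.42 × 27.5% = $17,317.69.
Total = $0.00 + $0.00 + $17,317.69 = $17,317.69.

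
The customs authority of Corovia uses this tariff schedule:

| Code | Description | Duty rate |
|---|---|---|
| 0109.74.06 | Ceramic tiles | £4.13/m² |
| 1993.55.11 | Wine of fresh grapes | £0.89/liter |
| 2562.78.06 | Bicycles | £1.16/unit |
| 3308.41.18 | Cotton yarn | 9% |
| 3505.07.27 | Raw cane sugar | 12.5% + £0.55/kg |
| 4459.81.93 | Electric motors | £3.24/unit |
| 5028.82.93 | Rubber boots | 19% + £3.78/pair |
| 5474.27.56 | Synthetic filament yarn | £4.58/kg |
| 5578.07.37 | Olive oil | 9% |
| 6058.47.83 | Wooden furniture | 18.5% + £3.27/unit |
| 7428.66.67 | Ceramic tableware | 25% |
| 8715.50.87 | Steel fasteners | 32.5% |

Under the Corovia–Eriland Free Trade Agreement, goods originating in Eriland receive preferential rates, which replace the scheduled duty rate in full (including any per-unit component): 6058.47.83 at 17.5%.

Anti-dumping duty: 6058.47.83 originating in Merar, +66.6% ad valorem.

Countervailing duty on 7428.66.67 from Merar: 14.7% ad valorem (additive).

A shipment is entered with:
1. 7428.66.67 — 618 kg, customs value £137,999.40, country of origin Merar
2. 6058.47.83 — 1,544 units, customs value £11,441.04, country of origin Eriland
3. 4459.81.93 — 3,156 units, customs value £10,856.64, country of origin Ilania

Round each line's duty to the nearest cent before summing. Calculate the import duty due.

Line 1 (7428.66.67, Merar, 618 kg, £137,999.40):
Base rate for 7428.66.67 is 25%.
Additional duty on 7428.66.67 from Merar: +14.7%. Applied ad valorem rate: 25% + 14.7% = 39.7%.
Duty = £137,999.40 × 39.7% = £54,785.76.
Line 2 (6058.47.83, Eriland, 1,544 units, £11,441.04):
Base rate for 6058.47.83 is 18.5% + £3.27/unit.
Origin Eriland qualifies under the Corovia–Eriland agreement and 6058.47.83 is covered: preferential rate 17.5% applies instead.
The additional-duty order on 6058.47.83 targets Merar, not Eriland; it does not apply.
Duty = £11,441.04 × 17.5% = £2,002.18.
Line 3 (4459.81.93, Ilania, 3,156 units, £10,856.64):
Base rate for 4459.81.93 is £3.24/unit.
Duty = 3,156 × £3.24 = £10,225.44.
Total = £54,785.76 + £2,002.18 + £10,225.44 = £67,013.38.

£67,013.38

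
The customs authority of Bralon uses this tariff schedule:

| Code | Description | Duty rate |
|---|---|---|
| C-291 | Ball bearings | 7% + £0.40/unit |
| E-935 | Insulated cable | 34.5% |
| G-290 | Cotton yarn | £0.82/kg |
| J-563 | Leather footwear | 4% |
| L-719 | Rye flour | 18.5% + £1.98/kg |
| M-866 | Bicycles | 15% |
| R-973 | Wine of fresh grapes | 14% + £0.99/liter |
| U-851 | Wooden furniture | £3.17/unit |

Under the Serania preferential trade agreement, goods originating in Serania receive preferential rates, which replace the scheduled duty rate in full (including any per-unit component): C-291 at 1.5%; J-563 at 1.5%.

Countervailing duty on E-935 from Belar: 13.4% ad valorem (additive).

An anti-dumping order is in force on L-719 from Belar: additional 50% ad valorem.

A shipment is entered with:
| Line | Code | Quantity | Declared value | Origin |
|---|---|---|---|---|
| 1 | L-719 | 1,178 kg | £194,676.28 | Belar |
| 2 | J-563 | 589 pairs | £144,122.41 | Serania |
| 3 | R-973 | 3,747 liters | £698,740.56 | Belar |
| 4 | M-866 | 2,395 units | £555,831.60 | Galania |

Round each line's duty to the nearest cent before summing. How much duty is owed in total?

Line 1 (L-719, Belar, 1,178 kg, £194,676.28):
Base rate for L-719 is 18.5% + £1.98/kg.
Additional duty on L-719 from Belar: +50%. Applied ad valorem rate: 18.5% + 50% = 68.5%.
Duty = £194,676.28 × 68.5% + 1,178 × £1.98 = £135,685.69.
Line 2 (J-563, Serania, 589 pairs, £144,122.41):
Base rate for J-563 is 4%.
Origin Serania qualifies under the Bralon–Serania agreement and J-563 is covered: preferential rate 1.5% applies instead.
Duty = £144,122.41 × 1.5% = £2,161.84.
Line 3 (R-973, Belar, 3,747 liters, £698,740.56):
Base rate for R-973 is 14% + £0.99/liter.
Duty = £698,740.56 × 14% + 3,747 × £0.99 = £101,533.21.
Line 4 (M-866, Galania, 2,395 units, £555,831.60):
Base rate for M-866 is 15%.
Duty = £555,831.60 × 15% = £83,374.74.
Total = £135,685.69 + £2,161.84 + £101,533.21 + £83,374.74 = £322,755.48.

£322,755.48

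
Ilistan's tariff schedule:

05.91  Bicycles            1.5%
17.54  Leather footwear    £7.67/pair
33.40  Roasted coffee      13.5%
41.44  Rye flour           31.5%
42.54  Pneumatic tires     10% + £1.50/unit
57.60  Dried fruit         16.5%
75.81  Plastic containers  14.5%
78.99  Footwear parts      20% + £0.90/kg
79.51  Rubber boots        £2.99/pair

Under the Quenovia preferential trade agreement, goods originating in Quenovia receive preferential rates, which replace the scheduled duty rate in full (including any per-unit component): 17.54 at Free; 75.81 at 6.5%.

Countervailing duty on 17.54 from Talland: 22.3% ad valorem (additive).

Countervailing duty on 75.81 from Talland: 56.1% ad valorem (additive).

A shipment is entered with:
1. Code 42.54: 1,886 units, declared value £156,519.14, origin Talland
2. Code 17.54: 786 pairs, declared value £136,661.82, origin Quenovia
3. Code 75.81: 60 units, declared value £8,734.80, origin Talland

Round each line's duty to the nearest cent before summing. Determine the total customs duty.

Line 1 (42.54, Talland, 1,886 units, £156,519.14):
Base rate for 42.54 is 10% + £1.50/unit.
Duty = £156,519.14 × 10% + 1,886 × £1.50 = £18,480.91.
Line 2 (17.54, Quenovia, 786 pairs, £136,661.82):
Base rate for 17.54 is £7.67/pair.
Origin Quenovia qualifies under the Ilistan–Quenovia agreement and 17.54 is covered: preferential rate Free applies instead.
The additional-duty order on 17.54 targets Talland, not Quenovia; it does not apply.
Duty = £136,661.82 × 0% = £0.00.
Line 3 (75.81, Talland, 60 units, £8,734.80):
Base rate for 75.81 is 14.5%.
75.81 has an FTA preferential rate, but origin Talland is not Quenovia; base rate stands.
Additional duty on 75.81 from Talland: +56.1%. Applied ad valorem rate: 14.5% + 56.1% = 70.6%.
Duty = £8,734.80 × 70.6% = £6,166.77.
Total = £18,480.91 + £0.00 + £6,166.77 = £24,647.68.

£24,647.68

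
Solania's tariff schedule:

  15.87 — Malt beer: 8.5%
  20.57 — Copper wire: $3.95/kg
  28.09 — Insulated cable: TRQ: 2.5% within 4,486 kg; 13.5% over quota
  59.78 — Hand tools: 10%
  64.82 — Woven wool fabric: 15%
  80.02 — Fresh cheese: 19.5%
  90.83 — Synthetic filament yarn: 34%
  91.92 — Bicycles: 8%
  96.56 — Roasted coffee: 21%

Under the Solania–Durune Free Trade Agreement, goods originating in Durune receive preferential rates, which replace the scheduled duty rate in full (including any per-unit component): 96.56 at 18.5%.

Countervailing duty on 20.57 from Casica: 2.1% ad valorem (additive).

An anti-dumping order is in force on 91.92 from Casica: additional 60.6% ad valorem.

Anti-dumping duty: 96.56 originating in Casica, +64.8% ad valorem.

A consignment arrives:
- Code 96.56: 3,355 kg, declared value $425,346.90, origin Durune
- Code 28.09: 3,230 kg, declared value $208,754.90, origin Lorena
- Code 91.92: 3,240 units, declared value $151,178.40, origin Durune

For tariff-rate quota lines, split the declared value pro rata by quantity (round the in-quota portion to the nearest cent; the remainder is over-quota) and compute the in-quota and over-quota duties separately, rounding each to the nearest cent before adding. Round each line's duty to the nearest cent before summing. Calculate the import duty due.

$96,002.32

Line 1 (96.56, Durune, 3,355 kg, $425,346.90):
Base rate for 96.56 is 21%.
Origin Durune qualifies under the Solania–Durune agreement and 96.56 is covered: preferential rate 18.5% applies instead.
The additional-duty order on 96.56 targets Casica, not Durune; it does not apply.
Duty = $425,346.90 × 18.5% = $78,689.18.
Line 2 (28.09, Lorena, 3,230 kg, $208,754.90):
Code 28.09 is under a tariff-rate quota (threshold 4,486 kg). Quantity 3,230 kg is within the quota, so the in-quota rate 2.5% applies to the full value.
Duty = $208,754.90 × 2.5% = $5,218.87.
Line 3 (91.92, Durune, 3,240 units, $151,178.40):
Base rate for 91.92 is 8%.
Origin Durune is the FTA partner but 91.92 is not on the preference list; base rate stands.
The additional-duty order on 91.92 targets Casica, not Durune; it does not apply.
Duty = $151,178.40 × 8% = $12,094.27.
Total = $78,689.18 + $5,218.87 + $12,094.27 = $96,002.32.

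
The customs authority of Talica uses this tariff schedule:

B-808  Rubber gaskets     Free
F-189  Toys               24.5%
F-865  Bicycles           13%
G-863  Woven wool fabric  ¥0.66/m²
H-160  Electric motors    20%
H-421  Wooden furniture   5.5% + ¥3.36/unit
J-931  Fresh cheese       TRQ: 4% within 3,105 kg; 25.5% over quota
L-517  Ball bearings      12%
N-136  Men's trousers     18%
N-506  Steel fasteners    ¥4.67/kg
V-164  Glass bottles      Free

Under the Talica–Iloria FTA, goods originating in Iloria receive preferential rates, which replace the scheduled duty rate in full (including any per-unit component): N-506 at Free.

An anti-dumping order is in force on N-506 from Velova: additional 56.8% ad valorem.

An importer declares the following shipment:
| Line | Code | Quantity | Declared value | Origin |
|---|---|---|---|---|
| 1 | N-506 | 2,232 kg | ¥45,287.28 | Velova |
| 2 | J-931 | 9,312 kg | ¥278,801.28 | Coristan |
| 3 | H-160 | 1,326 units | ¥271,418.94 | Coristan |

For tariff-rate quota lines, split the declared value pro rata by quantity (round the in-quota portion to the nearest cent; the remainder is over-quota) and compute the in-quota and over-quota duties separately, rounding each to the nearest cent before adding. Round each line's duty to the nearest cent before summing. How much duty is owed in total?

Line 1 (N-506, Velova, 2,232 kg, ¥45,287.28):
Base rate for N-506 is ¥4.67/kg.
N-506 has an FTA preferential rate, but origin Velova is not Iloria; base rate stands.
Additional duty on N-506 from Velova: +56.8% ad valorem. Applied ad valorem rate = 56.8%.
Duty = ¥45,287.28 × 56.8% + 2,232 × ¥4.67 = ¥36,146.62.
Line 2 (J-931, Coristan, 9,312 kg, ¥278,801.28):
Code J-931 is under a tariff-rate quota (threshold 3,105 kg). In-quota: 3,105 kg at 4%; over-quota: 6,207 kg at 25.5%.
Pro-rata value split: in-quota = ¥278,801.28 × 3,105/9,312 = ¥92,963.70; over-quota = ¥278,801.28 − ¥92,963.70 = ¥185,837.58.
In-quota duty = ¥92,963.70 × 4% = ¥3,718.55. Over-quota duty = ¥185,837.58 × 25.5% = ¥47,388.58.
Line duty = ¥3,718.55 + ¥47,388.58 = ¥51,107.13.
Line 3 (H-160, Coristan, 1,326 units, ¥271,418.94):
Base rate for H-160 is 20%.
Duty = ¥271,418.94 × 20% = ¥54,283.79.
Total = ¥36,146.62 + ¥51,107.13 + ¥54,283.79 = ¥141,537.54.

¥141,537.54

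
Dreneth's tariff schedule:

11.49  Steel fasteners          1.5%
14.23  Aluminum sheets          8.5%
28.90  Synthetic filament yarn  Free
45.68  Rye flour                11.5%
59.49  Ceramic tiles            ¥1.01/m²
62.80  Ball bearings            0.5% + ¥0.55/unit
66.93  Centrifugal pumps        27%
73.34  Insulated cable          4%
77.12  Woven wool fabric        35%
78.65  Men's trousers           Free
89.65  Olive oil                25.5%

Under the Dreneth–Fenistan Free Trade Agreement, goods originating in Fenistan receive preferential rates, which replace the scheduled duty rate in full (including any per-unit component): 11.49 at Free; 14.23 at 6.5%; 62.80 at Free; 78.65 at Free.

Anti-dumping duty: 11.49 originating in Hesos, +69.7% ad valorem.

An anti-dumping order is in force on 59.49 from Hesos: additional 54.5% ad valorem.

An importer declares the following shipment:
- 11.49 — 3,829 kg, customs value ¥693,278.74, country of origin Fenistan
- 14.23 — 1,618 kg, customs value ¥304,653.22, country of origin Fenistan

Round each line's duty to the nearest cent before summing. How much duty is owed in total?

Line 1 (11.49, Fenistan, 3,829 kg, ¥693,278.74):
Base rate for 11.49 is 1.5%.
Origin Fenistan qualifies under the Dreneth–Fenistan agreement and 11.49 is covered: preferential rate Free applies instead.
The additional-duty order on 11.49 targets Hesos, not Fenistan; it does not apply.
Duty = ¥693,278.74 × 0% = ¥0.00.
Line 2 (14.23, Fenistan, 1,618 kg, ¥304,653.22):
Base rate for 14.23 is 8.5%.
Origin Fenistan qualifies under the Dreneth–Fenistan agreement and 14.23 is covered: preferential rate 6.5% applies instead.
Duty = ¥304,653.22 × 6.5% = ¥19,802.46.
Total = ¥0.00 + ¥19,802.46 = ¥19,802.46.

¥19,802.46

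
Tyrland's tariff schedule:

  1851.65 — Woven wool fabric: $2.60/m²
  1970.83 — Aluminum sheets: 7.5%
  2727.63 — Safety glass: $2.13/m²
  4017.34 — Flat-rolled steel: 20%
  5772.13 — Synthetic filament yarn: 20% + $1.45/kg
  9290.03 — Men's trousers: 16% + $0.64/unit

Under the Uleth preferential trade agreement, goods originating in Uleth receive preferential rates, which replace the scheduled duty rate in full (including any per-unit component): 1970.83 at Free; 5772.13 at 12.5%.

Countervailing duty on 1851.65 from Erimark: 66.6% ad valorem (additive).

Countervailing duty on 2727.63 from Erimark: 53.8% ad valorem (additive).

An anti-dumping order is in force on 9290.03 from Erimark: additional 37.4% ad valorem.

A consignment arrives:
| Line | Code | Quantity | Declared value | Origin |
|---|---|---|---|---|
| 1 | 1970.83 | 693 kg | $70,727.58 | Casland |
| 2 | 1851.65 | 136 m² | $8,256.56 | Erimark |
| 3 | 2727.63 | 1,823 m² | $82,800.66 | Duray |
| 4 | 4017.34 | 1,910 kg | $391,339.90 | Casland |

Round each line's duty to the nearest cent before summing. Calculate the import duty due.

Line 1 (1970.83, Casland, 693 kg, $70,727.58):
Base rate for 1970.83 is 7.5%.
1970.83 has an FTA preferential rate, but origin Casland is not Uleth; base rate stands.
Duty = $70,727.58 × 7.5% = $5,304.57.
Line 2 (1851.65, Erimark, 136 m², $8,256.56):
Base rate for 1851.65 is $2.60/m².
Additional duty on 1851.65 from Erimark: +66.6% ad valorem. Applied ad valorem rate = 66.6%.
Duty = $8,256.56 × 66.6% + 136 × $2.60 = $5,852.47.
Line 3 (2727.63, Duray, 1,823 m², $82,800.66):
Base rate for 2727.63 is $2.13/m².
The additional-duty order on 2727.63 targets Erimark, not Duray; it does not apply.
Duty = 1,823 × $2.13 = $3,882.99.
Line 4 (4017.34, Casland, 1,910 kg, $391,339.90):
Base rate for 4017.34 is 20%.
Duty = $391,339.90 × 20% = $78,267.98.
Total = $5,304.57 + $5,852.47 + $3,882.99 + $78,267.98 = $93,308.01.

$93,308.01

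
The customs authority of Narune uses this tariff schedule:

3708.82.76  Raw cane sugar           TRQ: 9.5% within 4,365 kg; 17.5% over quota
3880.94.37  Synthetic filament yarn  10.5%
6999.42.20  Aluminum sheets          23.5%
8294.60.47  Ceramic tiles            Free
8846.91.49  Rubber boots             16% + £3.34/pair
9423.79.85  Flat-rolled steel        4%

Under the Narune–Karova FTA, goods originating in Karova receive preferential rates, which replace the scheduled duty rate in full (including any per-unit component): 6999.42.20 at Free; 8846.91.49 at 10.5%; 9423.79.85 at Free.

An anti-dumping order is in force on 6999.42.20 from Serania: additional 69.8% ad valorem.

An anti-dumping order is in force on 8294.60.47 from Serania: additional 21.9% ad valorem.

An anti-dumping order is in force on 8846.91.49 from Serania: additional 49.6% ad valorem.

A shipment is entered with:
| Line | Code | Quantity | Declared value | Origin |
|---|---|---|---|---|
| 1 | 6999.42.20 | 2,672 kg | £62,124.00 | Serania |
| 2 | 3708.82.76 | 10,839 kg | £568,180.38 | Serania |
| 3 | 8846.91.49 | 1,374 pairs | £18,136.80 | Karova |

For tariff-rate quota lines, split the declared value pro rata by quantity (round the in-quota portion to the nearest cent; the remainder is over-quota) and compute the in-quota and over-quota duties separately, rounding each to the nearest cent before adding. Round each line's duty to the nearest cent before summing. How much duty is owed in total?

Line 1 (6999.42.20, Serania, 2,672 kg, £62,124.00):
Base rate for 6999.42.20 is 23.5%.
6999.42.20 has an FTA preferential rate, but origin Serania is not Karova; base rate stands.
Additional duty on 6999.42.20 from Serania: +69.8%. Applied ad valorem rate: 23.5% + 69.8% = 93.3%.
Duty = £62,124.00 × 93.3% = £57,961.69.
Line 2 (3708.82.76, Serania, 10,839 kg, £568,180.38):
Code 3708.82.76 is under a tariff-rate quota (threshold 4,365 kg). In-quota: 4,365 kg at 9.5%; over-quota: 6,474 kg at 17.5%.
Pro-rata value split: in-quota = £568,180.38 × 4,365/10,839 = £228,813.30; over-quota = £568,180.38 − £228,813.30 = £339,367.08.
In-quota duty = £228,813.30 × 9.5% = £21,737.26. Over-quota duty = £339,367.08 × 17.5% = £59,389.24.
Line duty = £21,737.26 + £59,389.24 = £81,126.50.
Line 3 (8846.91.49, Karova, 1,374 pairs, £18,136.80):
Base rate for 8846.91.49 is 16% + £3.34/pair.
Origin Karova qualifies under the Narune–Karova agreement and 8846.91.49 is covered: preferential rate 10.5% applies instead.
The additional-duty order on 8846.91.49 targets Serania, not Karova; it does not apply.
Duty = £18,136.80 × 10.5% = £1,904.36.
Total = £57,961.69 + £81,126.50 + £1,904.36 = £140,992.55.

£140,992.55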